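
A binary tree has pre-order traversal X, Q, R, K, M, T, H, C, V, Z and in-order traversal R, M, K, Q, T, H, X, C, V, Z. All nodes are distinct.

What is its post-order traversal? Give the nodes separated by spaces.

The first element of pre-order is the root; it splits in-order into left and right subtrees.
Root X: left subtree has 6 nodes {R, M, K, Q, T, H}, right has 3 {C, V, Z}.
  Root Q: left subtree has 3 nodes {R, M, K}, right has 2 {T, H}.
    Root R: left subtree has 0 nodes { }, right has 2 {M, K}.
      Root K: left subtree has 1 node {M}, right has 0 { }.
    Root T: left subtree has 0 nodes { }, right has 1 {H}.
  Root C: left subtree has 0 nodes { }, right has 2 {V, Z}.
    Root V: left subtree has 0 nodes { }, right has 1 {Z}.

M K R H T Q Z V C X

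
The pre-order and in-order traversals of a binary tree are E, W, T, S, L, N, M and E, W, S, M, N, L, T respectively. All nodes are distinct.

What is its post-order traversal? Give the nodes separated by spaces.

The first element of pre-order is the root; it splits in-order into left and right subtrees.
Root E: left subtree has 0 nodes { }, right has 6 {W, S, M, N, L, T}.
  Root W: left subtree has 0 nodes { }, right has 5 {S, M, N, L, T}.
    Root T: left subtree has 4 nodes {S, M, N, L}, right has 0 { }.
      Root S: left subtree has 0 nodes { }, right has 3 {M, N, L}.
        Root L: left subtree has 2 nodes {M, N}, right has 0 { }.
          Root N: left subtree has 1 node {M}, right has 0 { }.

M N L S T W E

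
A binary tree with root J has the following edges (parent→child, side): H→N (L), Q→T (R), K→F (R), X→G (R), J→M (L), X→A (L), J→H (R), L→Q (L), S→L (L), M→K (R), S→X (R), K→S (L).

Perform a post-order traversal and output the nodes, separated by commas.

Post-order visits the left subtree, then the right subtree, then the node.
At J: go left to M.
  At M: no left child.
  At M: go right to K.
    At K: go left to S.
      At S: go left to L.
        At L: go left to Q.
          At Q: no left child.
          At Q: go right to T.
            T is a leaf — visit T.
          Visit Q.
        At L: no right child.
        Visit L.
      At S: go right to X.
        At X: go left to A.
          A is a leaf — visit A.
        At X: go right to G.
          G is a leaf — visit G.
        Visit X.
      Visit S.
    At K: go right to F.
      F is a leaf — visit F.
    Visit K.
  Visit M.
At J: go right to H.
  At H: go left to N.
    N is a leaf — visit N.
  At H: no right child.
  Visit H.
Visit J.

T, Q, L, A, G, X, S, F, K, M, N, H, J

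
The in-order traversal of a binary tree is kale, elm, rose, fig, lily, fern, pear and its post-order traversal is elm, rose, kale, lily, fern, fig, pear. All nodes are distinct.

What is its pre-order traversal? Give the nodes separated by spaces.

The last element of post-order is the root; it splits in-order into left and right subtrees.
Root pear: left subtree has 6 nodes {kale, elm, rose, fig, lily, fern}, right has 0 { }.
  Root fig: left subtree has 3 nodes {kale, elm, rose}, right has 2 {lily, fern}.
    Root kale: left subtree has 0 nodes { }, right has 2 {elm, rose}.
      Root rose: left subtree has 1 node {elm}, right has 0 { }.
    Root fern: left subtree has 1 node {lily}, right has 0 { }.

pear fig kale rose elm fern lily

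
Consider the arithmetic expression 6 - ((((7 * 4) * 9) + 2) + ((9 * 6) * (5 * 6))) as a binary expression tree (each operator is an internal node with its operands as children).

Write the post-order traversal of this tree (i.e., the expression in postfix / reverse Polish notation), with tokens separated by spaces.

6 7 4 * 9 * 2 + 9 6 * 5 6 * * + -

Post-order on an expression tree gives postfix notation: for each operator, emit left operand, right operand, then the operator.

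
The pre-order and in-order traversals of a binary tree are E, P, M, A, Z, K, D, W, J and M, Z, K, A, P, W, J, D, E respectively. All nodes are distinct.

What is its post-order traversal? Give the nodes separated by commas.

K, Z, A, M, J, W, D, P, E

The first element of pre-order is the root; it splits in-order into left and right subtrees.
Root E: left subtree has 8 nodes {M, Z, K, A, P, W, J, D}, right has 0 { }.
  Root P: left subtree has 4 nodes {M, Z, K, A}, right has 3 {W, J, D}.
    Root M: left subtree has 0 nodes { }, right has 3 {Z, K, A}.
      Root A: left subtree has 2 nodes {Z, K}, right has 0 { }.
        Root Z: left subtree has 0 nodes { }, right has 1 {K}.
    Root D: left subtree has 2 nodes {W, J}, right has 0 { }.
      Root W: left subtree has 0 nodes { }, right has 1 {J}.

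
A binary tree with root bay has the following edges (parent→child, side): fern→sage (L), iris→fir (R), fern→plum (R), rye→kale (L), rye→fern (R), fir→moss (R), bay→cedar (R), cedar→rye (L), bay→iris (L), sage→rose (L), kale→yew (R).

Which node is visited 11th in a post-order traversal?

cedar

Post-order visits the left subtree, then the right subtree, then the node.
At bay: go left to iris.
  At iris: no left child.
  At iris: go right to fir.
    At fir: no left child.
    At fir: go right to moss.
      moss is a leaf — visit moss.
    Visit fir.
  Visit iris.
At bay: go right to cedar.
  At cedar: go left to rye.
    At rye: go left to kale.
      At kale: no left child.
      At kale: go right to yew.
        yew is a leaf — visit yew.
      Visit kale.
    At rye: go right to fern.
      At fern: go left to sage.
        At sage: go left to rose.
          rose is a leaf — visit rose.
        At sage: no right child.
        Visit sage.
      At fern: go right to plum.
        plum is a leaf — visit plum.
      Visit fern.
    Visit rye.
  At cedar: no right child.
  Visit cedar.
Visit bay.
Full post-order sequence: moss, fir, iris, yew, kale, rose, sage, plum, fern, rye, cedar, bay.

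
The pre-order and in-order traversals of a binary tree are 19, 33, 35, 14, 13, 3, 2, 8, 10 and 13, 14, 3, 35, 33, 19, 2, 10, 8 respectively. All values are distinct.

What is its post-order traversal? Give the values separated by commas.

The first element of pre-order is the root; it splits in-order into left and right subtrees.
Root 19: left subtree has 5 nodes {13, 14, 3, 35, 33}, right has 3 {2, 10, 8}.
  Root 33: left subtree has 4 nodes {13, 14, 3, 35}, right has 0 { }.
    Root 35: left subtree has 3 nodes {13, 14, 3}, right has 0 { }.
      Root 14: left subtree has 1 node {13}, right has 1 {3}.
  Root 2: left subtree has 0 nodes { }, right has 2 {10, 8}.
    Root 8: left subtree has 1 node {10}, right has 0 { }.

13, 3, 14, 35, 33, 10, 8, 2, 19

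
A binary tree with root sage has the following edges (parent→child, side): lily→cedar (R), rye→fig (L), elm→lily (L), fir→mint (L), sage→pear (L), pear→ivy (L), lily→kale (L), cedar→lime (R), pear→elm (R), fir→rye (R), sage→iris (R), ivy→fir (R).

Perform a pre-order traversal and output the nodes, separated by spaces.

Pre-order visits the node, then its left subtree, then its right subtree.
Visit sage.
At sage: go left to pear.
  Visit pear.
  At pear: go left to ivy.
    Visit ivy.
    At ivy: no left child.
    At ivy: go right to fir.
      Visit fir.
      At fir: go left to mint.
        mint is a leaf — visit mint.
      At fir: go right to rye.
        Visit rye.
        At rye: go left to fig.
          fig is a leaf — visit fig.
        At rye: no right child.
  At pear: go right to elm.
    Visit elm.
    At elm: go left to lily.
      Visit lily.
      At lily: go left to kale.
        kale is a leaf — visit kale.
      At lily: go right to cedar.
        Visit cedar.
        At cedar: no left child.
        At cedar: go right to lime.
          lime is a leaf — visit lime.
    At elm: no right child.
At sage: go right to iris.
  iris is a leaf — visit iris.

sage pear ivy fir mint rye fig elm lily kale cedar lime iris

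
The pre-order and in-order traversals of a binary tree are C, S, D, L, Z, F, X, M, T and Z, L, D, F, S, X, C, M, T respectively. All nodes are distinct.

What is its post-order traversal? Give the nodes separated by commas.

The first element of pre-order is the root; it splits in-order into left and right subtrees.
Root C: left subtree has 6 nodes {Z, L, D, F, S, X}, right has 2 {M, T}.
  Root S: left subtree has 4 nodes {Z, L, D, F}, right has 1 {X}.
    Root D: left subtree has 2 nodes {Z, L}, right has 1 {F}.
      Root L: left subtree has 1 node {Z}, right has 0 { }.
  Root M: left subtree has 0 nodes { }, right has 1 {T}.

Z, L, F, D, X, S, T, M, C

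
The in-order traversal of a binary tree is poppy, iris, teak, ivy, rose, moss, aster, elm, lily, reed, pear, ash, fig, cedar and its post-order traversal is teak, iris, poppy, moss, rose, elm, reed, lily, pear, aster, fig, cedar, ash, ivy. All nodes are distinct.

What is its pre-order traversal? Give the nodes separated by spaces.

ivy poppy iris teak ash aster rose moss pear lily elm reed cedar fig

The last element of post-order is the root; it splits in-order into left and right subtrees.
Root ivy: left subtree has 3 nodes {poppy, iris, teak}, right has 10 {rose, moss, aster, elm, lily, reed, pear, ash, fig, cedar}.
  Root poppy: left subtree has 0 nodes { }, right has 2 {iris, teak}.
    Root iris: left subtree has 0 nodes { }, right has 1 {teak}.
  Root ash: left subtree has 7 nodes {rose, moss, aster, elm, lily, reed, pear}, right has 2 {fig, cedar}.
    Root aster: left subtree has 2 nodes {rose, moss}, right has 4 {elm, lily, reed, pear}.
      Root rose: left subtree has 0 nodes { }, right has 1 {moss}.
      Root pear: left subtree has 3 nodes {elm, lily, reed}, right has 0 { }.
        Root lily: left subtree has 1 node {elm}, right has 1 {reed}.
    Root cedar: left subtree has 1 node {fig}, right has 0 { }.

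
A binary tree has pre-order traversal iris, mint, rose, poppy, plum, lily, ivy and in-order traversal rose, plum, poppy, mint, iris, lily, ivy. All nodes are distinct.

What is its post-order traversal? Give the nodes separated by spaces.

The first element of pre-order is the root; it splits in-order into left and right subtrees.
Root iris: left subtree has 4 nodes {rose, plum, poppy, mint}, right has 2 {lily, ivy}.
  Root mint: left subtree has 3 nodes {rose, plum, poppy}, right has 0 { }.
    Root rose: left subtree has 0 nodes { }, right has 2 {plum, poppy}.
      Root poppy: left subtree has 1 node {plum}, right has 0 { }.
  Root lily: left subtree has 0 nodes { }, right has 1 {ivy}.

plum poppy rose mint ivy lily iris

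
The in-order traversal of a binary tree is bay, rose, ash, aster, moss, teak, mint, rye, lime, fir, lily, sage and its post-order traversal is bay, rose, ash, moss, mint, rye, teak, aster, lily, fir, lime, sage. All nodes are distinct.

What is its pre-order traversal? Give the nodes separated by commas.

The last element of post-order is the root; it splits in-order into left and right subtrees.
Root sage: left subtree has 11 nodes {bay, rose, ash, aster, moss, teak, mint, rye, lime, fir, lily}, right has 0 { }.
  Root lime: left subtree has 8 nodes {bay, rose, ash, aster, moss, teak, mint, rye}, right has 2 {fir, lily}.
    Root aster: left subtree has 3 nodes {bay, rose, ash}, right has 4 {moss, teak, mint, rye}.
      Root ash: left subtree has 2 nodes {bay, rose}, right has 0 { }.
        Root rose: left subtree has 1 node {bay}, right has 0 { }.
      Root teak: left subtree has 1 node {moss}, right has 2 {mint, rye}.
        Root rye: left subtree has 1 node {mint}, right has 0 { }.
    Root fir: left subtree has 0 nodes { }, right has 1 {lily}.

sage, lime, aster, ash, rose, bay, teak, moss, rye, mint, fir, lily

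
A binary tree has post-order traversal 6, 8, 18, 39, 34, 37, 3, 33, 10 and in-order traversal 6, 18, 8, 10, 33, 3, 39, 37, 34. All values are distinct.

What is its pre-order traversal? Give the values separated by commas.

The last element of post-order is the root; it splits in-order into left and right subtrees.
Root 10: left subtree has 3 nodes {6, 18, 8}, right has 5 {33, 3, 39, 37, 34}.
  Root 18: left subtree has 1 node {6}, right has 1 {8}.
  Root 33: left subtree has 0 nodes { }, right has 4 {3, 39, 37, 34}.
    Root 3: left subtree has 0 nodes { }, right has 3 {39, 37, 34}.
      Root 37: left subtree has 1 node {39}, right has 1 {34}.

10, 18, 6, 8, 33, 3, 37, 39, 34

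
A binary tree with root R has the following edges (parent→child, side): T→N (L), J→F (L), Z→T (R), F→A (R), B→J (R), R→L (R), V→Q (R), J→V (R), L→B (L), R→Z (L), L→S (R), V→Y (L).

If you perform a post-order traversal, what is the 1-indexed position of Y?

6

Post-order visits the left subtree, then the right subtree, then the node.
At R: go left to Z.
  At Z: no left child.
  At Z: go right to T.
    At T: go left to N.
      N is a leaf — visit N.
    At T: no right child.
    Visit T.
  Visit Z.
At R: go right to L.
  At L: go left to B.
    At B: no left child.
    At B: go right to J.
      At J: go left to F.
        At F: no left child.
        At F: go right to A.
          A is a leaf — visit A.
        Visit F.
      At J: go right to V.
        At V: go left to Y.
          Y is a leaf — visit Y.
        At V: go right to Q.
          Q is a leaf — visit Q.
        Visit V.
      Visit J.
    Visit B.
  At L: go right to S.
    S is a leaf — visit S.
  Visit L.
Visit R.
Full post-order sequence: N, T, Z, A, F, Y, Q, V, J, B, S, L, R.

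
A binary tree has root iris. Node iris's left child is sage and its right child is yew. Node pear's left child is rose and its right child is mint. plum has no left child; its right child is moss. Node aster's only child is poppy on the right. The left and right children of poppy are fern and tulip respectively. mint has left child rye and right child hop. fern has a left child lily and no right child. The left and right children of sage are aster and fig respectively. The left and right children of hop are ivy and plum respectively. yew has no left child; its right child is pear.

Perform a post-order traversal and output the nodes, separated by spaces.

Post-order visits the left subtree, then the right subtree, then the node.
At iris: go left to sage.
  At sage: go left to aster.
    At aster: no left child.
    At aster: go right to poppy.
      At poppy: go left to fern.
        At fern: go left to lily.
          lily is a leaf — visit lily.
        At fern: no right child.
        Visit fern.
      At poppy: go right to tulip.
        tulip is a leaf — visit tulip.
      Visit poppy.
    Visit aster.
  At sage: go right to fig.
    fig is a leaf — visit fig.
  Visit sage.
At iris: go right to yew.
  At yew: no left child.
  At yew: go right to pear.
    At pear: go left to rose.
      rose is a leaf — visit rose.
    At pear: go right to mint.
      At mint: go left to rye.
        rye is a leaf — visit rye.
      At mint: go right to hop.
        At hop: go left to ivy.
          ivy is a leaf — visit ivy.
        At hop: go right to plum.
          At plum: no left child.
          At plum: go right to moss.
            moss is a leaf — visit moss.
          Visit plum.
        Visit hop.
      Visit mint.
    Visit pear.
  Visit yew.
Visit iris.

lily fern tulip poppy aster fig sage rose rye ivy moss plum hop mint pear yew iris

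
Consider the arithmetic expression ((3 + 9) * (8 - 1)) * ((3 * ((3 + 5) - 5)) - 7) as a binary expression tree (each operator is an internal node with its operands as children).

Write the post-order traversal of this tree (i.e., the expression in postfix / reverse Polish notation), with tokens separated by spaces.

Post-order on an expression tree gives postfix notation: for each operator, emit left operand, right operand, then the operator.

3 9 + 8 1 - * 3 3 5 + 5 - * 7 - *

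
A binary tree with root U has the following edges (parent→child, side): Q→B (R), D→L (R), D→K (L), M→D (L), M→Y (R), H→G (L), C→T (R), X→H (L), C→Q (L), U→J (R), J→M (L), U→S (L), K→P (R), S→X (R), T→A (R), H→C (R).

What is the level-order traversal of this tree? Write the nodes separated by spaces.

U S J X M H D Y G C K L Q T P B A

Level-order visits nodes level by level from the root, left to right within each level.
Level 0: U
Level 1: S, J
Level 2: X, M
Level 3: H, D, Y
Level 4: G, C, K, L
Level 5: Q, T, P
Level 6: B, A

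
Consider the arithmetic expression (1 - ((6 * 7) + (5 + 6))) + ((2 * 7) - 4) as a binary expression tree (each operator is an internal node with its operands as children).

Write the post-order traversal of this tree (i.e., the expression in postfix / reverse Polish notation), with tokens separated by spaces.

1 6 7 * 5 6 + + - 2 7 * 4 - +

Post-order on an expression tree gives postfix notation: for each operator, emit left operand, right operand, then the operator.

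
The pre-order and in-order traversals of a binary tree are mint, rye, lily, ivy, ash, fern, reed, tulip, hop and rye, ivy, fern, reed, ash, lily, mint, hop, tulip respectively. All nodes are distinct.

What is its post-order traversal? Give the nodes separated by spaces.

The first element of pre-order is the root; it splits in-order into left and right subtrees.
Root mint: left subtree has 6 nodes {rye, ivy, fern, reed, ash, lily}, right has 2 {hop, tulip}.
  Root rye: left subtree has 0 nodes { }, right has 5 {ivy, fern, reed, ash, lily}.
    Root lily: left subtree has 4 nodes {ivy, fern, reed, ash}, right has 0 { }.
      Root ivy: left subtree has 0 nodes { }, right has 3 {fern, reed, ash}.
        Root ash: left subtree has 2 nodes {fern, reed}, right has 0 { }.
          Root fern: left subtree has 0 nodes { }, right has 1 {reed}.
  Root tulip: left subtree has 1 node {hop}, right has 0 { }.

reed fern ash ivy lily rye hop tulip mint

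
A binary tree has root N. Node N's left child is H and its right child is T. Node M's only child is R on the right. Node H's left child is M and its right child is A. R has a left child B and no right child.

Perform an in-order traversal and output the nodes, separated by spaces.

In-order visits the left subtree, then the node, then the right subtree.
At N: go left to H.
  At H: go left to M.
    At M: no left child.
    Visit M.
    At M: go right to R.
      At R: go left to B.
        B is a leaf — visit B.
      Visit R.
      At R: no right child.
  Visit H.
  At H: go right to A.
    A is a leaf — visit A.
Visit N.
At N: go right to T.
  T is a leaf — visit T.

M B R H A N T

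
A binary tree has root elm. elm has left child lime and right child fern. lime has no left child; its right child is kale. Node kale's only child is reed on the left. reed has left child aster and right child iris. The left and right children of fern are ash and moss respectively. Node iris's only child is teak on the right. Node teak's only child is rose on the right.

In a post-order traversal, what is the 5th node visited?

Post-order visits the left subtree, then the right subtree, then the node.
At elm: go left to lime.
  At lime: no left child.
  At lime: go right to kale.
    At kale: go left to reed.
      At reed: go left to aster.
        aster is a leaf — visit aster.
      At reed: go right to iris.
        At iris: no left child.
        At iris: go right to teak.
          At teak: no left child.
          At teak: go right to rose.
            rose is a leaf — visit rose.
          Visit teak.
        Visit iris.
      Visit reed.
    At kale: no right child.
    Visit kale.
  Visit lime.
At elm: go right to fern.
  At fern: go left to ash.
    ash is a leaf — visit ash.
  At fern: go right to moss.
    moss is a leaf — visit moss.
  Visit fern.
Visit elm.
Full post-order sequence: aster, rose, teak, iris, reed, kale, lime, ash, moss, fern, elm.

reed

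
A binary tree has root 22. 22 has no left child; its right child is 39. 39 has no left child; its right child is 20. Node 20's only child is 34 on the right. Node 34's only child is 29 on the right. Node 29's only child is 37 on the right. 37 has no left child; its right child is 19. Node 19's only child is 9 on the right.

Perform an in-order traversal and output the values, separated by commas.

In-order visits the left subtree, then the node, then the right subtree.
At 22: no left child.
Visit 22.
At 22: go right to 39.
  At 39: no left child.
  Visit 39.
  At 39: go right to 20.
    At 20: no left child.
    Visit 20.
    At 20: go right to 34.
      At 34: no left child.
      Visit 34.
      At 34: go right to 29.
        At 29: no left child.
        Visit 29.
        At 29: go right to 37.
          At 37: no left child.
          Visit 37.
          At 37: go right to 19.
            At 19: no left child.
            Visit 19.
            At 19: go right to 9.
              9 is a leaf — visit 9.

22, 39, 20, 34, 29, 37, 19, 9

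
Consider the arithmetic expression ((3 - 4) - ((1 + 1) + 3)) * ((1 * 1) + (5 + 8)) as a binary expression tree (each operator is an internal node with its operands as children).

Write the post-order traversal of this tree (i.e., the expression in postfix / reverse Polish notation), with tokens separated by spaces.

Post-order on an expression tree gives postfix notation: for each operator, emit left operand, right operand, then the operator.

3 4 - 1 1 + 3 + - 1 1 * 5 8 + + *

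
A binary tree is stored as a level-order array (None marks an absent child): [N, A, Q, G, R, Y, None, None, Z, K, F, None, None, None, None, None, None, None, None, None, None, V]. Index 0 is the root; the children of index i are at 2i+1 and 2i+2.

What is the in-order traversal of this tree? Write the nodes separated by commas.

In-order visits the left subtree, then the node, then the right subtree.
At N: go left to A.
  At A: go left to G.
    At G: no left child.
    Visit G.
    At G: go right to Z.
      Z is a leaf — visit Z.
  Visit A.
  At A: go right to R.
    At R: go left to K.
      K is a leaf — visit K.
    Visit R.
    At R: go right to F.
      At F: go left to V.
        V is a leaf — visit V.
      Visit F.
      At F: no right child.
Visit N.
At N: go right to Q.
  At Q: go left to Y.
    Y is a leaf — visit Y.
  Visit Q.
  At Q: no right child.

G, Z, A, K, R, V, F, N, Y, Q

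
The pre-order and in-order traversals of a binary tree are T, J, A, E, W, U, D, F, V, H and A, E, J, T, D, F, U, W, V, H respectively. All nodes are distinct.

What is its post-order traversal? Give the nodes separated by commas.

The first element of pre-order is the root; it splits in-order into left and right subtrees.
Root T: left subtree has 3 nodes {A, E, J}, right has 6 {D, F, U, W, V, H}.
  Root J: left subtree has 2 nodes {A, E}, right has 0 { }.
    Root A: left subtree has 0 nodes { }, right has 1 {E}.
  Root W: left subtree has 3 nodes {D, F, U}, right has 2 {V, H}.
    Root U: left subtree has 2 nodes {D, F}, right has 0 { }.
      Root D: left subtree has 0 nodes { }, right has 1 {F}.
    Root V: left subtree has 0 nodes { }, right has 1 {H}.

E, A, J, F, D, U, H, V, W, T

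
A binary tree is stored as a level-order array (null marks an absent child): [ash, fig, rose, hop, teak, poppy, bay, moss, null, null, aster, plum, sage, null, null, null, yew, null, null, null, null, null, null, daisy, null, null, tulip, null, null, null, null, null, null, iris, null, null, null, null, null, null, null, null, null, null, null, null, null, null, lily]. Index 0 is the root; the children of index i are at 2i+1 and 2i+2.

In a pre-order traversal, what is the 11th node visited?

plum

Pre-order visits the node, then its left subtree, then its right subtree.
Visit ash.
At ash: go left to fig.
  Visit fig.
  At fig: go left to hop.
    Visit hop.
    At hop: go left to moss.
      Visit moss.
      At moss: no left child.
      At moss: go right to yew.
        Visit yew.
        At yew: go left to iris.
          iris is a leaf — visit iris.
        At yew: no right child.
    At hop: no right child.
  At fig: go right to teak.
    Visit teak.
    At teak: no left child.
    At teak: go right to aster.
      aster is a leaf — visit aster.
At ash: go right to rose.
  Visit rose.
  At rose: go left to poppy.
    Visit poppy.
    At poppy: go left to plum.
      Visit plum.
      At plum: go left to daisy.
        Visit daisy.
        At daisy: no left child.
        At daisy: go right to lily.
          lily is a leaf — visit lily.
      At plum: no right child.
    At poppy: go right to sage.
      Visit sage.
      At sage: no left child.
      At sage: go right to tulip.
        tulip is a leaf — visit tulip.
  At rose: go right to bay.
    bay is a leaf — visit bay.
Full pre-order sequence: ash, fig, hop, moss, yew, iris, teak, aster, rose, poppy, plum, daisy, lily, sage, tulip, bay.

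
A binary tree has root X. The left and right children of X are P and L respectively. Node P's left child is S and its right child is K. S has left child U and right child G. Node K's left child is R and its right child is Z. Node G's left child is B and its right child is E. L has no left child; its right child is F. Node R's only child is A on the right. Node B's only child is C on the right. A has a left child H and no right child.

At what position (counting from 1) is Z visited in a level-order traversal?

Level-order visits nodes level by level from the root, left to right within each level.
Level 0: X
Level 1: P, L
Level 2: S, K, F
Level 3: U, G, R, Z
Level 4: B, E, A
Level 5: C, H
Full level-order sequence: X, P, L, S, K, F, U, G, R, Z, B, E, A, C, H.

10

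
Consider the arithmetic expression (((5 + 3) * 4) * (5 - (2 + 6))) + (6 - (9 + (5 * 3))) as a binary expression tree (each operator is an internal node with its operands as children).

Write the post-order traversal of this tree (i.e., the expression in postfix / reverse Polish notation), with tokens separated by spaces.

Post-order on an expression tree gives postfix notation: for each operator, emit left operand, right operand, then the operator.

5 3 + 4 * 5 2 6 + - * 6 9 5 3 * + - +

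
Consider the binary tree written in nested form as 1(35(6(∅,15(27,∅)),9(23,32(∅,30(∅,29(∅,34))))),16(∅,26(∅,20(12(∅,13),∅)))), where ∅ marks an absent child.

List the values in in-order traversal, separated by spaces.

6 27 15 35 23 9 32 30 29 34 1 16 26 12 13 20

In-order visits the left subtree, then the node, then the right subtree.
At 1: go left to 35.
  At 35: go left to 6.
    At 6: no left child.
    Visit 6.
    At 6: go right to 15.
      At 15: go left to 27.
        27 is a leaf — visit 27.
      Visit 15.
      At 15: no right child.
  Visit 35.
  At 35: go right to 9.
    At 9: go left to 23.
      23 is a leaf — visit 23.
    Visit 9.
    At 9: go right to 32.
      At 32: no left child.
      Visit 32.
      At 32: go right to 30.
        At 30: no left child.
        Visit 30.
        At 30: go right to 29.
          At 29: no left child.
          Visit 29.
          At 29: go right to 34.
            34 is a leaf — visit 34.
Visit 1.
At 1: go right to 16.
  At 16: no left child.
  Visit 16.
  At 16: go right to 26.
    At 26: no left child.
    Visit 26.
    At 26: go right to 20.
      At 20: go left to 12.
        At 12: no left child.
        Visit 12.
        At 12: go right to 13.
          13 is a leaf — visit 13.
      Visit 20.
      At 20: no right child.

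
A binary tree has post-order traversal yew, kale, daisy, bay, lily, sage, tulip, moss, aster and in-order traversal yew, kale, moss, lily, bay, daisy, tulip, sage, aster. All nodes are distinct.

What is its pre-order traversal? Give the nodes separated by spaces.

aster moss kale yew tulip lily bay daisy sage

The last element of post-order is the root; it splits in-order into left and right subtrees.
Root aster: left subtree has 8 nodes {yew, kale, moss, lily, bay, daisy, tulip, sage}, right has 0 { }.
  Root moss: left subtree has 2 nodes {yew, kale}, right has 5 {lily, bay, daisy, tulip, sage}.
    Root kale: left subtree has 1 node {yew}, right has 0 { }.
    Root tulip: left subtree has 3 nodes {lily, bay, daisy}, right has 1 {sage}.
      Root lily: left subtree has 0 nodes { }, right has 2 {bay, daisy}.
        Root bay: left subtree has 0 nodes { }, right has 1 {daisy}.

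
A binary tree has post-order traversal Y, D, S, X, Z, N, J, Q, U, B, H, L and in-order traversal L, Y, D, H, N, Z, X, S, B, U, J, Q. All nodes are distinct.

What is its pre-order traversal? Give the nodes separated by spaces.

The last element of post-order is the root; it splits in-order into left and right subtrees.
Root L: left subtree has 0 nodes { }, right has 11 {Y, D, H, N, Z, X, S, B, U, J, Q}.
  Root H: left subtree has 2 nodes {Y, D}, right has 8 {N, Z, X, S, B, U, J, Q}.
    Root D: left subtree has 1 node {Y}, right has 0 { }.
    Root B: left subtree has 4 nodes {N, Z, X, S}, right has 3 {U, J, Q}.
      Root N: left subtree has 0 nodes { }, right has 3 {Z, X, S}.
        Root Z: left subtree has 0 nodes { }, right has 2 {X, S}.
          Root X: left subtree has 0 nodes { }, right has 1 {S}.
      Root U: left subtree has 0 nodes { }, right has 2 {J, Q}.
        Root Q: left subtree has 1 node {J}, right has 0 { }.

L H D Y B N Z X S U Q J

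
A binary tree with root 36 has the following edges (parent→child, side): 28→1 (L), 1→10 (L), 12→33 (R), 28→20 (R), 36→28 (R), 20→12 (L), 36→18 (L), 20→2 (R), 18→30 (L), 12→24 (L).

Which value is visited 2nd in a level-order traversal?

18

Level-order visits nodes level by level from the root, left to right within each level.
Level 0: 36
Level 1: 18, 28
Level 2: 30, 1, 20
Level 3: 10, 12, 2
Level 4: 24, 33
Full level-order sequence: 36, 18, 28, 30, 1, 20, 10, 12, 2, 24, 33.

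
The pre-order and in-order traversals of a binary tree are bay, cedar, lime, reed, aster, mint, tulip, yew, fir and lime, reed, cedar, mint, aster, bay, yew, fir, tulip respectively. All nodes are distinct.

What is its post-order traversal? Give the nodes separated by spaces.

The first element of pre-order is the root; it splits in-order into left and right subtrees.
Root bay: left subtree has 5 nodes {lime, reed, cedar, mint, aster}, right has 3 {yew, fir, tulip}.
  Root cedar: left subtree has 2 nodes {lime, reed}, right has 2 {mint, aster}.
    Root lime: left subtree has 0 nodes { }, right has 1 {reed}.
    Root aster: left subtree has 1 node {mint}, right has 0 { }.
  Root tulip: left subtree has 2 nodes {yew, fir}, right has 0 { }.
    Root yew: left subtree has 0 nodes { }, right has 1 {fir}.

reed lime mint aster cedar fir yew tulip bay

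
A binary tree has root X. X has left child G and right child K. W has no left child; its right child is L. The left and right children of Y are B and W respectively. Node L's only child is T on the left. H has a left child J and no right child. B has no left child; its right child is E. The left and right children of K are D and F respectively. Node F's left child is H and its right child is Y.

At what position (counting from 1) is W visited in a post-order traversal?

Post-order visits the left subtree, then the right subtree, then the node.
At X: go left to G.
  G is a leaf — visit G.
At X: go right to K.
  At K: go left to D.
    D is a leaf — visit D.
  At K: go right to F.
    At F: go left to H.
      At H: go left to J.
        J is a leaf — visit J.
      At H: no right child.
      Visit H.
    At F: go right to Y.
      At Y: go left to B.
        At B: no left child.
        At B: go right to E.
          E is a leaf — visit E.
        Visit B.
      At Y: go right to W.
        At W: no left child.
        At W: go right to L.
          At L: go left to T.
            T is a leaf — visit T.
          At L: no right child.
          Visit L.
        Visit W.
      Visit Y.
    Visit F.
  Visit K.
Visit X.
Full post-order sequence: G, D, J, H, E, B, T, L, W, Y, F, K, X.

9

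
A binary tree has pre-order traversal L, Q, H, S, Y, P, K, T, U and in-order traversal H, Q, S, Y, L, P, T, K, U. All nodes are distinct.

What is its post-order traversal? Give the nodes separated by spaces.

H Y S Q T U K P L

The first element of pre-order is the root; it splits in-order into left and right subtrees.
Root L: left subtree has 4 nodes {H, Q, S, Y}, right has 4 {P, T, K, U}.
  Root Q: left subtree has 1 node {H}, right has 2 {S, Y}.
    Root S: left subtree has 0 nodes { }, right has 1 {Y}.
  Root P: left subtree has 0 nodes { }, right has 3 {T, K, U}.
    Root K: left subtree has 1 node {T}, right has 1 {U}.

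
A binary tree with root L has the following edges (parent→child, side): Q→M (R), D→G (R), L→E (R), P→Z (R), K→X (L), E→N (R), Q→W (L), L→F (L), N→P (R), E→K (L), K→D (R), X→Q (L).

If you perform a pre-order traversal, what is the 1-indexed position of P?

Pre-order visits the node, then its left subtree, then its right subtree.
Visit L.
At L: go left to F.
  F is a leaf — visit F.
At L: go right to E.
  Visit E.
  At E: go left to K.
    Visit K.
    At K: go left to X.
      Visit X.
      At X: go left to Q.
        Visit Q.
        At Q: go left to W.
          W is a leaf — visit W.
        At Q: go right to M.
          M is a leaf — visit M.
      At X: no right child.
    At K: go right to D.
      Visit D.
      At D: no left child.
      At D: go right to G.
        G is a leaf — visit G.
  At E: go right to N.
    Visit N.
    At N: no left child.
    At N: go right to P.
      Visit P.
      At P: no left child.
      At P: go right to Z.
        Z is a leaf — visit Z.
Full pre-order sequence: L, F, E, K, X, Q, W, M, D, G, N, P, Z.

12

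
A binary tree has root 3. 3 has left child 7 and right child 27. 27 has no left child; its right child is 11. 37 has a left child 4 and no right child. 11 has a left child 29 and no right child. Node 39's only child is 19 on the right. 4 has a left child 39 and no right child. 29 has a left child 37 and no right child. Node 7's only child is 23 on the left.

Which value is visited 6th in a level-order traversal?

Level-order visits nodes level by level from the root, left to right within each level.
Level 0: 3
Level 1: 7, 27
Level 2: 23, 11
Level 3: 29
Level 4: 37
Level 5: 4
Level 6: 39
Level 7: 19
Full level-order sequence: 3, 7, 27, 23, 11, 29, 37, 4, 39, 19.

29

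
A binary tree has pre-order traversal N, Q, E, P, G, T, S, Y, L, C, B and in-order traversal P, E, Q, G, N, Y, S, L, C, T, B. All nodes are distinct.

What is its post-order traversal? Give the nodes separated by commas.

P, E, G, Q, Y, C, L, S, B, T, N

The first element of pre-order is the root; it splits in-order into left and right subtrees.
Root N: left subtree has 4 nodes {P, E, Q, G}, right has 6 {Y, S, L, C, T, B}.
  Root Q: left subtree has 2 nodes {P, E}, right has 1 {G}.
    Root E: left subtree has 1 node {P}, right has 0 { }.
  Root T: left subtree has 4 nodes {Y, S, L, C}, right has 1 {B}.
    Root S: left subtree has 1 node {Y}, right has 2 {L, C}.
      Root L: left subtree has 0 nodes { }, right has 1 {C}.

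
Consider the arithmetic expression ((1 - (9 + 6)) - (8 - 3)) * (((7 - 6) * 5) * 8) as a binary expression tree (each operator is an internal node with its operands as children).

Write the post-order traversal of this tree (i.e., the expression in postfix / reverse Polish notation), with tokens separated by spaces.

Post-order on an expression tree gives postfix notation: for each operator, emit left operand, right operand, then the operator.

1 9 6 + - 8 3 - - 7 6 - 5 * 8 * *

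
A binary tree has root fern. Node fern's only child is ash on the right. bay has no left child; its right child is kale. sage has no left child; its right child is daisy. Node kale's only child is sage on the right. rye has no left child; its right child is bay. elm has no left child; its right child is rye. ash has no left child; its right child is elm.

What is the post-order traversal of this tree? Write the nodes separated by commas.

daisy, sage, kale, bay, rye, elm, ash, fern

Post-order visits the left subtree, then the right subtree, then the node.
At fern: no left child.
At fern: go right to ash.
  At ash: no left child.
  At ash: go right to elm.
    At elm: no left child.
    At elm: go right to rye.
      At rye: no left child.
      At rye: go right to bay.
        At bay: no left child.
        At bay: go right to kale.
          At kale: no left child.
          At kale: go right to sage.
            At sage: no left child.
            At sage: go right to daisy.
              daisy is a leaf — visit daisy.
            Visit sage.
          Visit kale.
        Visit bay.
      Visit rye.
    Visit elm.
  Visit ash.
Visit fern.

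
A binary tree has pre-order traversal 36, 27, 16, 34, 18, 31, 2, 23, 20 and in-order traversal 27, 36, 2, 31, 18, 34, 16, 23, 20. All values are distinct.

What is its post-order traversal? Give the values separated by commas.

27, 2, 31, 18, 34, 20, 23, 16, 36

The first element of pre-order is the root; it splits in-order into left and right subtrees.
Root 36: left subtree has 1 node {27}, right has 7 {2, 31, 18, 34, 16, 23, 20}.
  Root 16: left subtree has 4 nodes {2, 31, 18, 34}, right has 2 {23, 20}.
    Root 34: left subtree has 3 nodes {2, 31, 18}, right has 0 { }.
      Root 18: left subtree has 2 nodes {2, 31}, right has 0 { }.
        Root 31: left subtree has 1 node {2}, right has 0 { }.
    Root 23: left subtree has 0 nodes { }, right has 1 {20}.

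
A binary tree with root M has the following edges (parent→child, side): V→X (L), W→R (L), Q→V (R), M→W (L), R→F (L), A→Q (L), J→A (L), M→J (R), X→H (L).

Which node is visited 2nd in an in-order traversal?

R

In-order visits the left subtree, then the node, then the right subtree.
At M: go left to W.
  At W: go left to R.
    At R: go left to F.
      F is a leaf — visit F.
    Visit R.
    At R: no right child.
  Visit W.
  At W: no right child.
Visit M.
At M: go right to J.
  At J: go left to A.
    At A: go left to Q.
      At Q: no left child.
      Visit Q.
      At Q: go right to V.
        At V: go left to X.
          At X: go left to H.
            H is a leaf — visit H.
          Visit X.
          At X: no right child.
        Visit V.
        At V: no right child.
    Visit A.
    At A: no right child.
  Visit J.
  At J: no right child.
Full in-order sequence: F, R, W, M, Q, H, X, V, A, J.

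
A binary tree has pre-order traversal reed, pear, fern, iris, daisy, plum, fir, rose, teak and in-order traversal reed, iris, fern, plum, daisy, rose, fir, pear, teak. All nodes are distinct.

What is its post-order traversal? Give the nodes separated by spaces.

iris plum rose fir daisy fern teak pear reed

The first element of pre-order is the root; it splits in-order into left and right subtrees.
Root reed: left subtree has 0 nodes { }, right has 8 {iris, fern, plum, daisy, rose, fir, pear, teak}.
  Root pear: left subtree has 6 nodes {iris, fern, plum, daisy, rose, fir}, right has 1 {teak}.
    Root fern: left subtree has 1 node {iris}, right has 4 {plum, daisy, rose, fir}.
      Root daisy: left subtree has 1 node {plum}, right has 2 {rose, fir}.
        Root fir: left subtree has 1 node {rose}, right has 0 { }.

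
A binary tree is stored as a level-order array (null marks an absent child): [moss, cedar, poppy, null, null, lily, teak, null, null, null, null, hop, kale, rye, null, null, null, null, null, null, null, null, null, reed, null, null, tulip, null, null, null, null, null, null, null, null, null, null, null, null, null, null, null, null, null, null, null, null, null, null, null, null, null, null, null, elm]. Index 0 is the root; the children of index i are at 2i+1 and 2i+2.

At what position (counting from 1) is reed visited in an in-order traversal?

In-order visits the left subtree, then the node, then the right subtree.
At moss: go left to cedar.
  cedar is a leaf — visit cedar.
Visit moss.
At moss: go right to poppy.
  At poppy: go left to lily.
    At lily: go left to hop.
      At hop: go left to reed.
        reed is a leaf — visit reed.
      Visit hop.
      At hop: no right child.
    Visit lily.
    At lily: go right to kale.
      At kale: no left child.
      Visit kale.
      At kale: go right to tulip.
        At tulip: no left child.
        Visit tulip.
        At tulip: go right to elm.
          elm is a leaf — visit elm.
  Visit poppy.
  At poppy: go right to teak.
    At teak: go left to rye.
      rye is a leaf — visit rye.
    Visit teak.
    At teak: no right child.
Full in-order sequence: cedar, moss, reed, hop, lily, kale, tulip, elm, poppy, rye, teak.

3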